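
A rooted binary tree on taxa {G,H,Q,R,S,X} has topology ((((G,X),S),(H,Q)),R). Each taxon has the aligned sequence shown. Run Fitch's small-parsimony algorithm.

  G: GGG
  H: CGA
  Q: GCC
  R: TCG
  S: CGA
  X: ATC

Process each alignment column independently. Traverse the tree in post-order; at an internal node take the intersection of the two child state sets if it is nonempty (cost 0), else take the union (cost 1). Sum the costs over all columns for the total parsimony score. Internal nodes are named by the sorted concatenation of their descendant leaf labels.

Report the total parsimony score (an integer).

site 0, node GX: G={G} ∪ X={A} → {A,G} (+1)
site 0, node GSX: GX={A,G} ∪ S={C} → {A,C,G} (+1)
site 0, node HQ: H={C} ∪ Q={G} → {C,G} (+1)
site 0, node GHQSX: GSX={A,C,G} ∩ HQ={C,G} → {C,G} (+0)
site 0, node GHQRSX: GHQSX={C,G} ∪ R={T} → {C,G,T} (+1)
site 1, node GX: G={G} ∪ X={T} → {G,T} (+1)
site 1, node GSX: GX={G,T} ∩ S={G} → {G} (+0)
site 1, node HQ: H={G} ∪ Q={C} → {C,G} (+1)
site 1, node GHQSX: GSX={G} ∩ HQ={C,G} → {G} (+0)
site 1, node GHQRSX: GHQSX={G} ∪ R={C} → {C,G} (+1)
site 2, node GX: G={G} ∪ X={C} → {C,G} (+1)
site 2, node GSX: GX={C,G} ∪ S={A} → {A,C,G} (+1)
site 2, node HQ: H={A} ∪ Q={C} → {A,C} (+1)
site 2, node GHQSX: GSX={A,C,G} ∩ HQ={A,C} → {A,C} (+0)
site 2, node GHQRSX: GHQSX={A,C} ∪ R={G} → {A,C,G} (+1)
per-site changes: [4, 3, 4]; total = 11

11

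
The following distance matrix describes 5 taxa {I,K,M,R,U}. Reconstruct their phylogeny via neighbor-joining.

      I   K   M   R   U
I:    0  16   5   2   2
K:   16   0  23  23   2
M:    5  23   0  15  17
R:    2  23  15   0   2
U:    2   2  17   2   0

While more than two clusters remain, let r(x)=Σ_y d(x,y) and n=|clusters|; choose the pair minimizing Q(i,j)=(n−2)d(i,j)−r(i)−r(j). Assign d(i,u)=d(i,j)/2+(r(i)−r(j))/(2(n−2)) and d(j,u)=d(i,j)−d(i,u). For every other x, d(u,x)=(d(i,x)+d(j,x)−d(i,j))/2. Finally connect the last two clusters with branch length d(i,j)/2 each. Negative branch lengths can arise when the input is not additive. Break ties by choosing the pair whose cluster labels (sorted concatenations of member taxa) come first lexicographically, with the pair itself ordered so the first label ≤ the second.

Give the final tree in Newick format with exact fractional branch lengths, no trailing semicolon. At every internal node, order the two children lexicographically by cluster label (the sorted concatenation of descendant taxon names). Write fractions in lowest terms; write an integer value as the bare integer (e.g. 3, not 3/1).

iteration 1: select K,U (d=2, Q=-81); attach at lengths (47/6, -35/6); label the merged cluster KU
  updated: d(I,KU)=8, d(KU,M)=19, d(KU,R)=23/2
iteration 2: select I,M (d=5, Q=-44); attach at lengths (-7/2, 17/2); label the merged cluster IM
  updated: d(IM,KU)=11, d(IM,R)=6
iteration 3: select IM,KU (d=11, Q=-57/2); attach at lengths (11/4, 33/4); label the merged cluster IKMU
  updated: d(IKMU,R)=13/4
iteration 4: select IKMU,R (d=13/4); attach at lengths (13/8, 13/8); label the merged cluster IKMRU
final tree: (((I:-7/2,M:17/2):11/4,(K:47/6,U:-35/6):33/4):13/8,R:13/8)
total length: 85/4

(((I:-7/2,M:17/2):11/4,(K:47/6,U:-35/6):33/4):13/8,R:13/8)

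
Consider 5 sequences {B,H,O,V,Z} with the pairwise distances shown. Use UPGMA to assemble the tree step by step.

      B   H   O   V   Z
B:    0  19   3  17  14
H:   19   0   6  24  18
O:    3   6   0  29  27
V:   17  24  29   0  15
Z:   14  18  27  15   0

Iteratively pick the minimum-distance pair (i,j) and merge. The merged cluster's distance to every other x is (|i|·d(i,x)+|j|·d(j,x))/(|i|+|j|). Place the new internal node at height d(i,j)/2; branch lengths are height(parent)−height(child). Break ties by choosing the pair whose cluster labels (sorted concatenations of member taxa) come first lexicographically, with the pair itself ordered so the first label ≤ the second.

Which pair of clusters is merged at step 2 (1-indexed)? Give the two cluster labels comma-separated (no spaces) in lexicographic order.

1. join B+O (d=3) ⇒ BO; edges |B|=3/2, |O|=3/2
  updated: d(BO,H)=25/2, d(BO,V)=23, d(BO,Z)=41/2
2. join BO+H (d=25/2) ⇒ BHO; edges |BO|=19/4, |H|=25/4
  updated: d(BHO,V)=70/3, d(BHO,Z)=59/3
3. join V+Z (d=15) ⇒ VZ; edges |V|=15/2, |Z|=15/2
  updated: d(BHO,VZ)=43/2
4. join BHO+VZ (d=43/2) ⇒ BHOVZ; edges |BHO|=9/2, |VZ|=13/4
final tree: (((B:3/2,O:3/2):19/4,H:25/4):9/2,(V:15/2,Z:15/2):13/4)
total length: 147/4

BO,H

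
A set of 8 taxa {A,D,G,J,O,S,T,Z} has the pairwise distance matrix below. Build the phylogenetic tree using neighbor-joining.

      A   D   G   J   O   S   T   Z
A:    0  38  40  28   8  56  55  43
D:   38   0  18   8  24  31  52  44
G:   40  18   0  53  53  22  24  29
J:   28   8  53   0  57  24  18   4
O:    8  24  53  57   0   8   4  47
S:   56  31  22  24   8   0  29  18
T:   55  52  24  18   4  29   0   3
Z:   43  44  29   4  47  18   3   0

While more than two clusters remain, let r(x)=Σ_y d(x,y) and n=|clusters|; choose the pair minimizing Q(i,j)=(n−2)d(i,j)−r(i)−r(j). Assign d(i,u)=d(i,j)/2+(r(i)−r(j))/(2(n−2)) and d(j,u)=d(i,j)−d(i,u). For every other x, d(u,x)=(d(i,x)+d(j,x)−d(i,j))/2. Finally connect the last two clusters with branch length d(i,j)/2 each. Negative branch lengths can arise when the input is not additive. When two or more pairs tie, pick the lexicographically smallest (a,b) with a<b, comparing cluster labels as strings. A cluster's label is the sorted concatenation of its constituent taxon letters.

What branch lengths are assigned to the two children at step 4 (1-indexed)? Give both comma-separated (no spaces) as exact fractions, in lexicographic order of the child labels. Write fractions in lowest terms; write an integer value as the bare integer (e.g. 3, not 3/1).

1. join A+O (d=8, Q=-421) ⇒ AO; edges |A|=115/12, |O|=-19/12
  updated: d(AO,D)=27, d(AO,G)=85/2, d(AO,J)=77/2, d(AO,S)=28, d(AO,T)=51/2, d(AO,Z)=41
2. join D+J (d=8, Q=-571/2) ⇒ DJ; edges |D|=149/20, |J|=11/20
  updated: d(AO,DJ)=115/4, d(DJ,G)=63/2, d(DJ,S)=47/2, d(DJ,T)=31, d(DJ,Z)=20
3. join T+Z (d=3, Q=-423/2) ⇒ TZ; edges |T|=27/16, |Z|=21/16
  updated: d(AO,TZ)=127/4, d(DJ,TZ)=24, d(G,TZ)=25, d(S,TZ)=22
4. join AO+DJ (d=115/4, Q=-305/2) ⇒ ADJO; edges |AO|=73/4, |DJ|=21/2
  updated: d(ADJO,G)=181/8, d(ADJO,S)=91/8, d(ADJO,TZ)=27/2
5. join ADJO+TZ (d=27/2, Q=-81) ⇒ ADJOTZ; edges |ADJO|=7/2, |TZ|=10
  updated: d(ADJOTZ,G)=273/16, d(ADJOTZ,S)=159/16
6. join ADJOTZ+G (d=273/16, Q=-49) ⇒ ADGJOTZ; edges |ADJOTZ|=5/2, |G|=233/16
  updated: d(ADGJOTZ,S)=119/16
7. join ADGJOTZ+S (d=119/16) ⇒ ADGJOSTZ; edges |ADGJOTZ|=119/32, |S|=119/32
final tree: (((((A:115/12,O:-19/12):73/4,(D:149/20,J:11/20):21/2):7/2,(T:27/16,Z:21/16):10):5/2,G:233/16):119/32,S:119/32)
total length: 343/4

73/4,21/2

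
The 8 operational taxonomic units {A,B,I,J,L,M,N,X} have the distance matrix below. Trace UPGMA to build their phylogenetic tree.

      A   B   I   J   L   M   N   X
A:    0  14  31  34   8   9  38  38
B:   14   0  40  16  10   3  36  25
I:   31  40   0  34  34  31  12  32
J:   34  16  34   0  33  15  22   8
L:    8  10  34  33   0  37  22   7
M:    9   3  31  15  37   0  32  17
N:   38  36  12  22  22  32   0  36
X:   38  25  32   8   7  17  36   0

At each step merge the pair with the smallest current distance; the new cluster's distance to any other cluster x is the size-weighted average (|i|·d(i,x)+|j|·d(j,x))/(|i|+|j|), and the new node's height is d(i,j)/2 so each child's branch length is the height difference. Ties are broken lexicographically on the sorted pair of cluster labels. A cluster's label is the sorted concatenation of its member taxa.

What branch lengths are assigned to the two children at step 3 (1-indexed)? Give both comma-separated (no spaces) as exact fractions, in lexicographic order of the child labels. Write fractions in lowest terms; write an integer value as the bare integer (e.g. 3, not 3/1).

step 1: merge (B,M) at d=3; branch lengths B→3/2, M→3/2; new cluster BM
  updated: d(A,BM)=23/2, d(BM,I)=71/2, d(BM,J)=31/2, d(BM,L)=47/2, d(BM,N)=34, d(BM,X)=21
step 2: merge (L,X) at d=7; branch lengths L→7/2, X→7/2; new cluster LX
  updated: d(A,LX)=23, d(BM,LX)=89/4, d(I,LX)=33, d(J,LX)=41/2, d(LX,N)=29
step 3: merge (A,BM) at d=23/2; branch lengths A→23/4, BM→17/4; new cluster ABM
  updated: d(ABM,I)=34, d(ABM,J)=65/3, d(ABM,LX)=45/2, d(ABM,N)=106/3
step 4: merge (I,N) at d=12; branch lengths I→6, N→6; new cluster IN
  updated: d(ABM,IN)=104/3, d(IN,J)=28, d(IN,LX)=31
step 5: merge (J,LX) at d=41/2; branch lengths J→41/4, LX→27/4; new cluster JLX
  updated: d(ABM,JLX)=200/9, d(IN,JLX)=30
step 6: merge (ABM,JLX) at d=200/9; branch lengths ABM→193/36, JLX→31/36; new cluster ABJLMX
  updated: d(ABJLMX,IN)=97/3
step 7: merge (ABJLMX,IN) at d=97/3; branch lengths ABJLMX→91/18, IN→61/6; new cluster ABIJLMNX
final tree: (((A:23/4,(B:3/2,M:3/2):17/4):193/36,(J:41/4,(L:7/2,X:7/2):27/4):31/36):91/18,(I:6,N:6):61/6)
total length: 634/9

23/4,17/4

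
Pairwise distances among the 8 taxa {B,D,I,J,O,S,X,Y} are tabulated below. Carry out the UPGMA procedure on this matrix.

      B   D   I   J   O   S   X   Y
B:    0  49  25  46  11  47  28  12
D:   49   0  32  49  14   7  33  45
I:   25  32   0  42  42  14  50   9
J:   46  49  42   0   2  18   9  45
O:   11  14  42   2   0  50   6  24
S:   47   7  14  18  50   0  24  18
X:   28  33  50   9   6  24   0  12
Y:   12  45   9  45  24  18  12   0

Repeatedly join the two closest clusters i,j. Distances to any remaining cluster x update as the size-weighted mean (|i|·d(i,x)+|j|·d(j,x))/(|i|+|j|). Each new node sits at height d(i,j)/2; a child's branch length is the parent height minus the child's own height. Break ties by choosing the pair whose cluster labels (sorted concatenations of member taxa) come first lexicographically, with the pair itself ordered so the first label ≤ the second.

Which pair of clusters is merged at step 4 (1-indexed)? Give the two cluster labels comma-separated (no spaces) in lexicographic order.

step 1: merge (J,O) at d=2; branch lengths J→1, O→1; new cluster JO
  updated: d(B,JO)=57/2, d(D,JO)=63/2, d(I,JO)=42, d(JO,S)=34, d(JO,X)=15/2, d(JO,Y)=69/2
step 2: merge (D,S) at d=7; branch lengths D→7/2, S→7/2; new cluster DS
  updated: d(B,DS)=48, d(DS,I)=23, d(DS,JO)=131/4, d(DS,X)=57/2, d(DS,Y)=63/2
step 3: merge (JO,X) at d=15/2; branch lengths JO→11/4, X→15/4; new cluster JOX
  updated: d(B,JOX)=85/3, d(DS,JOX)=94/3, d(I,JOX)=134/3, d(JOX,Y)=27
step 4: merge (I,Y) at d=9; branch lengths I→9/2, Y→9/2; new cluster IY
  updated: d(B,IY)=37/2, d(DS,IY)=109/4, d(IY,JOX)=215/6
step 5: merge (B,IY) at d=37/2; branch lengths B→37/4, IY→19/4; new cluster BIY
  updated: d(BIY,DS)=205/6, d(BIY,JOX)=100/3
step 6: merge (DS,JOX) at d=94/3; branch lengths DS→73/6, JOX→143/12; new cluster DJOSX
  updated: d(BIY,DJOSX)=101/3
step 7: merge (BIY,DJOSX) at d=101/3; branch lengths BIY→91/12, DJOSX→7/6; new cluster BDIJOSXY
final tree: ((B:37/4,(I:9/2,Y:9/2):19/4):91/12,((D:7/2,S:7/2):73/6,((J:1,O:1):11/4,X:15/4):143/12):7/6)
total length: 214/3

I,Y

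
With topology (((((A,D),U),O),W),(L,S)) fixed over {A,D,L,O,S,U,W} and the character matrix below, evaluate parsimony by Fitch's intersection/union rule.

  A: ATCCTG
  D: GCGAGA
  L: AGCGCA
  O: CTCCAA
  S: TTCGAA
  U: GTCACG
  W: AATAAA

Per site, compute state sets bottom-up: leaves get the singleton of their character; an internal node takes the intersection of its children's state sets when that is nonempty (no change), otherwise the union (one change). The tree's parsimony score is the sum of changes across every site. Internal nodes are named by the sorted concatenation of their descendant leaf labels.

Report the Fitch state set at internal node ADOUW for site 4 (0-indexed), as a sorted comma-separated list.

AD@0: {A} ∪ {G} = {A,G} (union, +1)
ADU@0: {A,G} ∩ {G} = {G} (intersection, +0)
ADOU@0: {G} ∪ {C} = {C,G} (union, +1)
ADOUW@0: {C,G} ∪ {A} = {A,C,G} (union, +1)
LS@0: {A} ∪ {T} = {A,T} (union, +1)
ADLOSUW@0: {A,C,G} ∩ {A,T} = {A} (intersection, +0)
AD@1: {T} ∪ {C} = {C,T} (union, +1)
ADU@1: {C,T} ∩ {T} = {T} (intersection, +0)
ADOU@1: {T} ∩ {T} = {T} (intersection, +0)
ADOUW@1: {T} ∪ {A} = {A,T} (union, +1)
LS@1: {G} ∪ {T} = {G,T} (union, +1)
ADLOSUW@1: {A,T} ∩ {G,T} = {T} (intersection, +0)
AD@2: {C} ∪ {G} = {C,G} (union, +1)
ADU@2: {C,G} ∩ {C} = {C} (intersection, +0)
ADOU@2: {C} ∩ {C} = {C} (intersection, +0)
ADOUW@2: {C} ∪ {T} = {C,T} (union, +1)
LS@2: {C} ∩ {C} = {C} (intersection, +0)
ADLOSUW@2: {C,T} ∩ {C} = {C} (intersection, +0)
AD@3: {C} ∪ {A} = {A,C} (union, +1)
ADU@3: {A,C} ∩ {A} = {A} (intersection, +0)
ADOU@3: {A} ∪ {C} = {A,C} (union, +1)
ADOUW@3: {A,C} ∩ {A} = {A} (intersection, +0)
LS@3: {G} ∩ {G} = {G} (intersection, +0)
ADLOSUW@3: {A} ∪ {G} = {A,G} (union, +1)
AD@4: {T} ∪ {G} = {G,T} (union, +1)
ADU@4: {G,T} ∪ {C} = {C,G,T} (union, +1)
ADOU@4: {C,G,T} ∪ {A} = {A,C,G,T} (union, +1)
ADOUW@4: {A,C,G,T} ∩ {A} = {A} (intersection, +0)
LS@4: {C} ∪ {A} = {A,C} (union, +1)
ADLOSUW@4: {A} ∩ {A,C} = {A} (intersection, +0)
AD@5: {G} ∪ {A} = {A,G} (union, +1)
ADU@5: {A,G} ∩ {G} = {G} (intersection, +0)
ADOU@5: {G} ∪ {A} = {A,G} (union, +1)
ADOUW@5: {A,G} ∩ {A} = {A} (intersection, +0)
LS@5: {A} ∩ {A} = {A} (intersection, +0)
ADLOSUW@5: {A} ∩ {A} = {A} (intersection, +0)
per-site changes: [4, 3, 2, 3, 4, 2]; total = 18

A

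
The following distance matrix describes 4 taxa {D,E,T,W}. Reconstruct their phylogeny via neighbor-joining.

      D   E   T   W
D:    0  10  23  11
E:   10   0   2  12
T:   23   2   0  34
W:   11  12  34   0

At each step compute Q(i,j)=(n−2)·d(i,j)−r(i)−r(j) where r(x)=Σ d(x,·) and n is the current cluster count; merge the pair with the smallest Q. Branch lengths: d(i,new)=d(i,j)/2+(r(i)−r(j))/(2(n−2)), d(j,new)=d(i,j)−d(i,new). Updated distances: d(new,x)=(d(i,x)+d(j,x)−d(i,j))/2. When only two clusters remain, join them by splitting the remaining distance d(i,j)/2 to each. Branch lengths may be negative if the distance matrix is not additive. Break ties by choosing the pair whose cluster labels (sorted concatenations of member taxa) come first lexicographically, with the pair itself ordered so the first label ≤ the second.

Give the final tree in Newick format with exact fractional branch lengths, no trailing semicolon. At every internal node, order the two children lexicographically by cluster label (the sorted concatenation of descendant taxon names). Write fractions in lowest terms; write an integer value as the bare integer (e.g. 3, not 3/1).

step 1: merge (D,W) at d=11, Q=-79; branch lengths D→9/4, W→35/4; new cluster DW
  updated: d(DW,E)=11/2, d(DW,T)=23
step 2: merge (DW,E) at d=11/2, Q=-61/2; branch lengths DW→53/4, E→-31/4; new cluster DEW
  updated: d(DEW,T)=39/4
step 3: merge (DEW,T) at d=39/4; branch lengths DEW→39/8, T→39/8; new cluster DETW
final tree: (((D:9/4,W:35/4):53/4,E:-31/4):39/8,T:39/8)
total length: 105/4

(((D:9/4,W:35/4):53/4,E:-31/4):39/8,T:39/8)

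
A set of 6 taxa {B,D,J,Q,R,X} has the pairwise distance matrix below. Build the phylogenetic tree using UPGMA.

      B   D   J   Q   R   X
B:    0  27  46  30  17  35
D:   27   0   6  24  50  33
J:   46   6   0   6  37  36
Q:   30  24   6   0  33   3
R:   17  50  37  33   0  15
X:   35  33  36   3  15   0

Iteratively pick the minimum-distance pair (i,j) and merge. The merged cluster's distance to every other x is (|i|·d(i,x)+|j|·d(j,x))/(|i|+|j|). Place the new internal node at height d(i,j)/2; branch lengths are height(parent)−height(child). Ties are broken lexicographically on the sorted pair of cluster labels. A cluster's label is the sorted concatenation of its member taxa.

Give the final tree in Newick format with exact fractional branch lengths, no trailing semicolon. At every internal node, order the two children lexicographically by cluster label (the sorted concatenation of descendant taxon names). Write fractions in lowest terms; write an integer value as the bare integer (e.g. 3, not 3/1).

((B:17/2,R:17/2):137/16,((D:3,J:3):75/8,(Q:3/2,X:3/2):87/8):75/16)

iteration 1: select Q,X (d=3); attach at lengths (3/2, 3/2); label the merged cluster QX
  updated: d(B,QX)=65/2, d(D,QX)=57/2, d(J,QX)=21, d(QX,R)=24
iteration 2: select D,J (d=6); attach at lengths (3, 3); label the merged cluster DJ
  updated: d(B,DJ)=73/2, d(DJ,QX)=99/4, d(DJ,R)=87/2
iteration 3: select B,R (d=17); attach at lengths (17/2, 17/2); label the merged cluster BR
  updated: d(BR,DJ)=40, d(BR,QX)=113/4
iteration 4: select DJ,QX (d=99/4); attach at lengths (75/8, 87/8); label the merged cluster DJQX
  updated: d(BR,DJQX)=273/8
iteration 5: select BR,DJQX (d=273/8); attach at lengths (137/16, 75/16); label the merged cluster BDJQRX
final tree: ((B:17/2,R:17/2):137/16,((D:3,J:3):75/8,(Q:3/2,X:3/2):87/8):75/16)
total length: 119/2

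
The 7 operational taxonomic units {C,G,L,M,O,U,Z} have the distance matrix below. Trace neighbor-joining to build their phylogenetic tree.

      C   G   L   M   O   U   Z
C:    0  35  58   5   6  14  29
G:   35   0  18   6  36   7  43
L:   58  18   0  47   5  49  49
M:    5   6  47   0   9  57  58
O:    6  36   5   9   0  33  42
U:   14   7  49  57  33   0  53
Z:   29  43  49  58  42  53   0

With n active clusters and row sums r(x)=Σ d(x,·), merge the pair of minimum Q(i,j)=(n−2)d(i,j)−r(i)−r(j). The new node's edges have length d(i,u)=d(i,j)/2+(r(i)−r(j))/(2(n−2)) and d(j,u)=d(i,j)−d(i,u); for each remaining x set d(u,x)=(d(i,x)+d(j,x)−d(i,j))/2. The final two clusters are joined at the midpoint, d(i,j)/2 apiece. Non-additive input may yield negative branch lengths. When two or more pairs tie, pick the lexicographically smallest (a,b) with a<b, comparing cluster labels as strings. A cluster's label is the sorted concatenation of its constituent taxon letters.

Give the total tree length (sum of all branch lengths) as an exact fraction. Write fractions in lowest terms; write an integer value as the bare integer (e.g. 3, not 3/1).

1. join L+O (d=5, Q=-332) ⇒ LO; edges |L|=12, |O|=-7
  updated: d(C,LO)=59/2, d(G,LO)=49/2, d(LO,M)=51/2, d(LO,U)=77/2, d(LO,Z)=43
2. join G+U (d=7, Q=-257) ⇒ GU; edges |G|=-13/4, |U|=41/4
  updated: d(C,GU)=21, d(GU,LO)=28, d(GU,M)=28, d(GU,Z)=89/2
3. join C+M (d=5, Q=-186) ⇒ CM; edges |C|=-17/6, |M|=47/6
  updated: d(CM,GU)=22, d(CM,LO)=25, d(CM,Z)=41
4. join CM+GU (d=22, Q=-277/2) ⇒ CGMU; edges |CM|=75/8, |GU|=101/8
  updated: d(CGMU,LO)=31/2, d(CGMU,Z)=127/4
5. join CGMU+LO (d=31/2, Q=-361/4) ⇒ CGLMOU; edges |CGMU|=17/8, |LO|=107/8
  updated: d(CGLMOU,Z)=237/8
6. join CGLMOU+Z (d=237/8) ⇒ CGLMOUZ; edges |CGLMOU|=237/16, |Z|=237/16
final tree: ((((C:-17/6,M:47/6):75/8,(G:-13/4,U:41/4):101/8):17/8,(L:12,O:-7):107/8):237/16,Z:237/16)
total length: 673/8

673/8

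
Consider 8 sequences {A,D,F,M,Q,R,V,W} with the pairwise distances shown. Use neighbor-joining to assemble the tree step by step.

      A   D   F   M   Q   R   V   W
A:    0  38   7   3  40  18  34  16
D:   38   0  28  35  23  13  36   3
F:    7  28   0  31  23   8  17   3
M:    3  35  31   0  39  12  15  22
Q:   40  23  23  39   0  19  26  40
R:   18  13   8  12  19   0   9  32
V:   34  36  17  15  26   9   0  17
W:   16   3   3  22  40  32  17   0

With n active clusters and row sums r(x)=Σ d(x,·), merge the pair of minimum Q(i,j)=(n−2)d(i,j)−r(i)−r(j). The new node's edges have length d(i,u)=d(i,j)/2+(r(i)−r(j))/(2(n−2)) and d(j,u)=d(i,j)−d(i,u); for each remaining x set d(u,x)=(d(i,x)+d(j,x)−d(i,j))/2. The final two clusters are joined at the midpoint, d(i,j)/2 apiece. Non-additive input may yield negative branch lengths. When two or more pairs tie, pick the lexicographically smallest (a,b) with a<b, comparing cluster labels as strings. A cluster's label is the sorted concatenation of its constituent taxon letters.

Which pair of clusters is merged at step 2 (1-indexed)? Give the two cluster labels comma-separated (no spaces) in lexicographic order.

1. join A+M (d=3, Q=-295) ⇒ AM; edges |A|=17/12, |M|=19/12
  updated: d(AM,D)=35, d(AM,F)=35/2, d(AM,Q)=38, d(AM,R)=27/2, d(AM,V)=23, d(AM,W)=35/2
2. join D+W (d=3, Q=-471/2) ⇒ DW; edges |D|=81/20, |W|=-21/20
  updated: d(AM,DW)=99/4, d(DW,F)=14, d(DW,Q)=30, d(DW,R)=21, d(DW,V)=25
3. join DW+F (d=14, Q=-553/4) ⇒ DFW; edges |DW|=365/32, |F|=83/32
  updated: d(AM,DFW)=113/8, d(DFW,Q)=39/2, d(DFW,R)=15/2, d(DFW,V)=14
4. join AM+DFW (d=113/8, Q=-811/8) ⇒ ADFMW; edges |AM|=607/48, |DFW|=71/48
  updated: d(ADFMW,Q)=347/16, d(ADFMW,R)=55/16, d(ADFMW,V)=183/16
5. join ADFMW+R (d=55/16, Q=-489/8) ⇒ ADFMRW; edges |ADFMW|=3, |R|=7/16
  updated: d(ADFMRW,Q)=149/8, d(ADFMRW,V)=17/2
6. join ADFMRW+Q (d=149/8, Q=-425/8) ⇒ ADFMQRW; edges |ADFMRW|=9/16, |Q|=289/16
  updated: d(ADFMQRW,V)=127/16
7. join ADFMQRW+V (d=127/16) ⇒ ADFMQRVW; edges |ADFMQRW|=127/32, |V|=127/32
final tree: (((((A:17/12,M:19/12):607/48,((D:81/20,W:-21/20):365/32,F:83/32):71/48):3,R:7/16):9/16,Q:289/16):127/32,V:127/32)
total length: 513/8

D,W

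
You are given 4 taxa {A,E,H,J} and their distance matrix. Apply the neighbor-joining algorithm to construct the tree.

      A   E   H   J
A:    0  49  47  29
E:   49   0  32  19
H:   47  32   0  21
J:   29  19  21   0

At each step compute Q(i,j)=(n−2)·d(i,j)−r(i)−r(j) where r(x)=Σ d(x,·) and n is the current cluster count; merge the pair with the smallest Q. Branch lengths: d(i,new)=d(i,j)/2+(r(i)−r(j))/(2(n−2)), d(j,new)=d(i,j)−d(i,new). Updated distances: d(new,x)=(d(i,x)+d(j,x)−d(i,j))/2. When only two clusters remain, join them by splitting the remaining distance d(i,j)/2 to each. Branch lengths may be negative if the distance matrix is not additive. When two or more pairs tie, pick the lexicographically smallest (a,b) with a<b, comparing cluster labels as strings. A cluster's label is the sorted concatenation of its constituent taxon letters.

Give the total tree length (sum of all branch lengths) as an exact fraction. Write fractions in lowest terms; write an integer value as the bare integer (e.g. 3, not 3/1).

129/2

iteration 1: select A,J (d=29, Q=-136); attach at lengths (57/2, 1/2); label the merged cluster AJ
  updated: d(AJ,E)=39/2, d(AJ,H)=39/2
iteration 2: select AJ,E (d=39/2, Q=-71); attach at lengths (7/2, 16); label the merged cluster AEJ
  updated: d(AEJ,H)=16
iteration 3: select AEJ,H (d=16); attach at lengths (8, 8); label the merged cluster AEHJ
final tree: (((A:57/2,J:1/2):7/2,E:16):8,H:8)
total length: 129/2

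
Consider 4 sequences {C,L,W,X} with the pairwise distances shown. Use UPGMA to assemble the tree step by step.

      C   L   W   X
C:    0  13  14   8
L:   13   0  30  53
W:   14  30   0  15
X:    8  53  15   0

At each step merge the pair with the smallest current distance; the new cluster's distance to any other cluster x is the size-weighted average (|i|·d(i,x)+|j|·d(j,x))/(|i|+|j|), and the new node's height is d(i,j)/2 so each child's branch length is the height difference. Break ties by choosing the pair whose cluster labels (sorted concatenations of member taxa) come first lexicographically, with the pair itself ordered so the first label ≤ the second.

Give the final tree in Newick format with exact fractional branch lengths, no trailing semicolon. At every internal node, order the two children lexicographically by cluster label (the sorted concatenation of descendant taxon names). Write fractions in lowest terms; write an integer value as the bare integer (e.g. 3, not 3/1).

1. join C+X (d=8) ⇒ CX; edges |C|=4, |X|=4
  updated: d(CX,L)=33, d(CX,W)=29/2
2. join CX+W (d=29/2) ⇒ CWX; edges |CX|=13/4, |W|=29/4
  updated: d(CWX,L)=32
3. join CWX+L (d=32) ⇒ CLWX; edges |CWX|=35/4, |L|=16
final tree: (((C:4,X:4):13/4,W:29/4):35/4,L:16)
total length: 173/4

(((C:4,X:4):13/4,W:29/4):35/4,L:16)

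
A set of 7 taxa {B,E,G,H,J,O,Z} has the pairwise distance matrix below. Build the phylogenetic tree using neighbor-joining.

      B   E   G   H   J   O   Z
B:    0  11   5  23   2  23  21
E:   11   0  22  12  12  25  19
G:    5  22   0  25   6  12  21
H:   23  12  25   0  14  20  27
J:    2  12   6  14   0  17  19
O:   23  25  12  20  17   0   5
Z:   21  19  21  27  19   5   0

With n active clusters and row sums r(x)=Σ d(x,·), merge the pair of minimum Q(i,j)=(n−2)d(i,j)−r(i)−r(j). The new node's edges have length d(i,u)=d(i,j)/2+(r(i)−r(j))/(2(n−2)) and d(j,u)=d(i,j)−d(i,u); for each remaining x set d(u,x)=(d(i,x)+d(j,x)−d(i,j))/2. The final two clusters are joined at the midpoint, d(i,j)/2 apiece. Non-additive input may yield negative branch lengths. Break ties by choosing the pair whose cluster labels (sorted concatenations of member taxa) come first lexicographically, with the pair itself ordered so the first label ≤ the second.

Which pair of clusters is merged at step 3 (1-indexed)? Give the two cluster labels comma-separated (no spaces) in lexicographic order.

1. join O+Z (d=5, Q=-189) ⇒ OZ; edges |O|=3/2, |Z|=7/2
  updated: d(B,OZ)=39/2, d(E,OZ)=39/2, d(G,OZ)=14, d(H,OZ)=21, d(J,OZ)=31/2
2. join E+H (d=12, Q=-247/2) ⇒ EH; edges |E|=59/16, |H|=133/16
  updated: d(B,EH)=11, d(EH,G)=35/2, d(EH,J)=7, d(EH,OZ)=57/4
3. join EH+OZ (d=57/4, Q=-281/4) ⇒ EHOZ; edges |EH|=39/8, |OZ|=75/8
  updated: d(B,EHOZ)=65/8, d(EHOZ,G)=69/8, d(EHOZ,J)=33/8
4. join B+G (d=5, Q=-99/4) ⇒ BG; edges |B|=11/8, |G|=29/8
  updated: d(BG,EHOZ)=47/8, d(BG,J)=3/2
5. join BG+EHOZ (d=47/8, Q=-23/2) ⇒ BEGHOZ; edges |BG|=13/8, |EHOZ|=17/4
  updated: d(BEGHOZ,J)=-1/8
6. join BEGHOZ+J (d=-1/8) ⇒ BEGHJOZ; edges |BEGHOZ|=-1/16, |J|=-1/16
final tree: (((B:11/8,G:29/8):13/8,((E:59/16,H:133/16):39/8,(O:3/2,Z:7/2):75/8):17/4):-1/16,J:-1/16)
total length: 42

EH,OZ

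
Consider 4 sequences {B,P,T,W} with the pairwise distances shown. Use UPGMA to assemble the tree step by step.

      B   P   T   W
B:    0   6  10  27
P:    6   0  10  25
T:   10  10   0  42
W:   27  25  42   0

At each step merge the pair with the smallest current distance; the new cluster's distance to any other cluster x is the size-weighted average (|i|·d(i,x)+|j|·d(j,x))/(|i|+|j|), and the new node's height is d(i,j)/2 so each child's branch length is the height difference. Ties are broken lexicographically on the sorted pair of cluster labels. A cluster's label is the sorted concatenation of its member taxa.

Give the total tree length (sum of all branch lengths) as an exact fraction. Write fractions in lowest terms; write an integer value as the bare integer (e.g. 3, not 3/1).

118/3

1. join B+P (d=6) ⇒ BP; edges |B|=3, |P|=3
  updated: d(BP,T)=10, d(BP,W)=26
2. join BP+T (d=10) ⇒ BPT; edges |BP|=2, |T|=5
  updated: d(BPT,W)=94/3
3. join BPT+W (d=94/3) ⇒ BPTW; edges |BPT|=32/3, |W|=47/3
final tree: (((B:3,P:3):2,T:5):32/3,W:47/3)
total length: 118/3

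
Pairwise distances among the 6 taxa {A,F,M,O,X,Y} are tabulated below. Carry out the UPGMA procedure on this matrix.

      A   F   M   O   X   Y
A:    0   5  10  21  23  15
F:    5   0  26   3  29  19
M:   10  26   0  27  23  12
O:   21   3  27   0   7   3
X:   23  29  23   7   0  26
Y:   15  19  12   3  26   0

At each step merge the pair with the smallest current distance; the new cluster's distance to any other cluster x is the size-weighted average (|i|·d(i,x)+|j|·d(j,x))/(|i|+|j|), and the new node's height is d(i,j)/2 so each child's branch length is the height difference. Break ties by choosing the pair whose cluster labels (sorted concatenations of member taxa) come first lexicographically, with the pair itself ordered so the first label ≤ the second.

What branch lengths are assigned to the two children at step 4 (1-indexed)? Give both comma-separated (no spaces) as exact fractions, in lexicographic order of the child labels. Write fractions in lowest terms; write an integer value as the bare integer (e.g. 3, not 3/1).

23/6,10/3

1. join F+O (d=3) ⇒ FO; edges |F|=3/2, |O|=3/2
  updated: d(A,FO)=13, d(FO,M)=53/2, d(FO,X)=18, d(FO,Y)=11
2. join A+M (d=10) ⇒ AM; edges |A|=5, |M|=5
  updated: d(AM,FO)=79/4, d(AM,X)=23, d(AM,Y)=27/2
3. join FO+Y (d=11) ⇒ FOY; edges |FO|=4, |Y|=11/2
  updated: d(AM,FOY)=53/3, d(FOY,X)=62/3
4. join AM+FOY (d=53/3) ⇒ AFMOY; edges |AM|=23/6, |FOY|=10/3
  updated: d(AFMOY,X)=108/5
5. join AFMOY+X (d=108/5) ⇒ AFMOXY; edges |AFMOY|=59/30, |X|=54/5
final tree: (((A:5,M:5):23/6,((F:3/2,O:3/2):4,Y:11/2):10/3):59/30,X:54/5)
total length: 1273/30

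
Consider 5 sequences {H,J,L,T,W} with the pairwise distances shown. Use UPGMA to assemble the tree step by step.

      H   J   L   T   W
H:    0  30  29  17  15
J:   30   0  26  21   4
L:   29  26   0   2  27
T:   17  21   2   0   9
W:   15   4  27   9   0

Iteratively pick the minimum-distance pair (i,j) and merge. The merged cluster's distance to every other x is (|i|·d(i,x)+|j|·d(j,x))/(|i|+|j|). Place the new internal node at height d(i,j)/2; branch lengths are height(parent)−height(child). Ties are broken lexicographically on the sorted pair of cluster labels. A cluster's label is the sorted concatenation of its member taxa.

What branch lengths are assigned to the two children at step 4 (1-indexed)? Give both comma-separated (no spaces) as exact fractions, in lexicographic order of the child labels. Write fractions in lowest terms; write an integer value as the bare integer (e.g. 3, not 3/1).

iteration 1: select L,T (d=2); attach at lengths (1, 1); label the merged cluster LT
  updated: d(H,LT)=23, d(J,LT)=47/2, d(LT,W)=18
iteration 2: select J,W (d=4); attach at lengths (2, 2); label the merged cluster JW
  updated: d(H,JW)=45/2, d(JW,LT)=83/4
iteration 3: select JW,LT (d=83/4); attach at lengths (67/8, 75/8); label the merged cluster JLTW
  updated: d(H,JLTW)=91/4
iteration 4: select H,JLTW (d=91/4); attach at lengths (91/8, 1); label the merged cluster HJLTW
final tree: (H:91/8,((J:2,W:2):67/8,(L:1,T:1):75/8):1)
total length: 289/8

91/8,1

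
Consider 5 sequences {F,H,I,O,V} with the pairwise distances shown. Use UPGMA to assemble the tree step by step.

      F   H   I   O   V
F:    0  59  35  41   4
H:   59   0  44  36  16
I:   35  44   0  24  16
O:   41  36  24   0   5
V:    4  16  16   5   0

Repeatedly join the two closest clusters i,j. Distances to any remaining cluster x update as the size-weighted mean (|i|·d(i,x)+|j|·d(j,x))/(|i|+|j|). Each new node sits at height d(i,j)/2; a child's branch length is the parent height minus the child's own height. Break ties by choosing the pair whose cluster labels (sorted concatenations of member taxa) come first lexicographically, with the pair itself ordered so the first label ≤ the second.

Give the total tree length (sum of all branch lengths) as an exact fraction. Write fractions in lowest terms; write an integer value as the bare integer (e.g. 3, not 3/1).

259/4

step 1: merge (F,V) at d=4; branch lengths F→2, V→2; new cluster FV
  updated: d(FV,H)=75/2, d(FV,I)=51/2, d(FV,O)=23
step 2: merge (FV,O) at d=23; branch lengths FV→19/2, O→23/2; new cluster FOV
  updated: d(FOV,H)=37, d(FOV,I)=25
step 3: merge (FOV,I) at d=25; branch lengths FOV→1, I→25/2; new cluster FIOV
  updated: d(FIOV,H)=155/4
step 4: merge (FIOV,H) at d=155/4; branch lengths FIOV→55/8, H→155/8; new cluster FHIOV
final tree: ((((F:2,V:2):19/2,O:23/2):1,I:25/2):55/8,H:155/8)
total length: 259/4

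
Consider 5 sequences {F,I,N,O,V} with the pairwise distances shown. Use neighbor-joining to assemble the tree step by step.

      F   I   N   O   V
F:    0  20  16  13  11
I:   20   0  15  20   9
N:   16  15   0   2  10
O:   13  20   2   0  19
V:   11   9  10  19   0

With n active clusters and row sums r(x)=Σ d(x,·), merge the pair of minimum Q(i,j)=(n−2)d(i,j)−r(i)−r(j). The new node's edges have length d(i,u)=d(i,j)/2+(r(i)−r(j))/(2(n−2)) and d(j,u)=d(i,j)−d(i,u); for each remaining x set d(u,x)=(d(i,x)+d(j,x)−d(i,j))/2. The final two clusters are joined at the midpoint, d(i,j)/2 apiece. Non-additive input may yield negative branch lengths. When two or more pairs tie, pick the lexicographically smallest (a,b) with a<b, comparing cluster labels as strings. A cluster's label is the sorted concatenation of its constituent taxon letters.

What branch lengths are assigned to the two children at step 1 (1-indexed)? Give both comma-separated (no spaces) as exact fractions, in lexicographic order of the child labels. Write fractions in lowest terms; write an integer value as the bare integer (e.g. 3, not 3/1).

1. join N+O (d=2, Q=-91) ⇒ NO; edges |N|=-5/6, |O|=17/6
  updated: d(F,NO)=27/2, d(I,NO)=33/2, d(NO,V)=27/2
2. join F+NO (d=27/2, Q=-61) ⇒ FNO; edges |F|=7, |NO|=13/2
  updated: d(FNO,I)=23/2, d(FNO,V)=11/2
3. join FNO+I (d=23/2, Q=-26) ⇒ FINO; edges |FNO|=4, |I|=15/2
  updated: d(FINO,V)=3/2
4. join FINO+V (d=3/2) ⇒ FINOV; edges |FINO|=3/4, |V|=3/4
final tree: (((F:7,(N:-5/6,O:17/6):13/2):4,I:15/2):3/4,V:3/4)
total length: 57/2

-5/6,17/6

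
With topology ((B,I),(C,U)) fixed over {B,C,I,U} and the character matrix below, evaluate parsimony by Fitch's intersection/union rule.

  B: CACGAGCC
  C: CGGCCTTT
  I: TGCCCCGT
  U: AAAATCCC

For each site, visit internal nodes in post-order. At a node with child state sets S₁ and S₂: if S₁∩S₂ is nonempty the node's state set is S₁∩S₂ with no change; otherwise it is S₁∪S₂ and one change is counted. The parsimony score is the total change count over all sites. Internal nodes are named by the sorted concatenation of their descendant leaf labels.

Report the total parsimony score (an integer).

BI@0: {C} ∪ {T} = {C,T} (union, +1)
CU@0: {C} ∪ {A} = {A,C} (union, +1)
BCIU@0: {C,T} ∩ {A,C} = {C} (intersection, +0)
BI@1: {A} ∪ {G} = {A,G} (union, +1)
CU@1: {G} ∪ {A} = {A,G} (union, +1)
BCIU@1: {A,G} ∩ {A,G} = {A,G} (intersection, +0)
BI@2: {C} ∩ {C} = {C} (intersection, +0)
CU@2: {G} ∪ {A} = {A,G} (union, +1)
BCIU@2: {C} ∪ {A,G} = {A,C,G} (union, +1)
BI@3: {G} ∪ {C} = {C,G} (union, +1)
CU@3: {C} ∪ {A} = {A,C} (union, +1)
BCIU@3: {C,G} ∩ {A,C} = {C} (intersection, +0)
BI@4: {A} ∪ {C} = {A,C} (union, +1)
CU@4: {C} ∪ {T} = {C,T} (union, +1)
BCIU@4: {A,C} ∩ {C,T} = {C} (intersection, +0)
BI@5: {G} ∪ {C} = {C,G} (union, +1)
CU@5: {T} ∪ {C} = {C,T} (union, +1)
BCIU@5: {C,G} ∩ {C,T} = {C} (intersection, +0)
BI@6: {C} ∪ {G} = {C,G} (union, +1)
CU@6: {T} ∪ {C} = {C,T} (union, +1)
BCIU@6: {C,G} ∩ {C,T} = {C} (intersection, +0)
BI@7: {C} ∪ {T} = {C,T} (union, +1)
CU@7: {T} ∪ {C} = {C,T} (union, +1)
BCIU@7: {C,T} ∩ {C,T} = {C,T} (intersection, +0)
per-site changes: [2, 2, 2, 2, 2, 2, 2, 2]; total = 16

16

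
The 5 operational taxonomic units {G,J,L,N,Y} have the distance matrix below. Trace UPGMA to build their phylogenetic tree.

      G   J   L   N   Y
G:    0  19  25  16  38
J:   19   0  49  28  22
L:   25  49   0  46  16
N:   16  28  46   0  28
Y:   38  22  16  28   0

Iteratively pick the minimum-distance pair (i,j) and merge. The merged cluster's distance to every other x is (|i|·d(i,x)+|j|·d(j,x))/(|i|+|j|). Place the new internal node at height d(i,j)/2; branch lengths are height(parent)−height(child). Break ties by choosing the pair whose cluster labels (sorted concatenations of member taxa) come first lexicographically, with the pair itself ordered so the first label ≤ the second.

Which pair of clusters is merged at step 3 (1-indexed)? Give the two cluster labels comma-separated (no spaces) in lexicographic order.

iteration 1: select G,N (d=16); attach at lengths (8, 8); label the merged cluster GN
  updated: d(GN,J)=47/2, d(GN,L)=71/2, d(GN,Y)=33
iteration 2: select L,Y (d=16); attach at lengths (8, 8); label the merged cluster LY
  updated: d(GN,LY)=137/4, d(J,LY)=71/2
iteration 3: select GN,J (d=47/2); attach at lengths (15/4, 47/4); label the merged cluster GJN
  updated: d(GJN,LY)=104/3
iteration 4: select GJN,LY (d=104/3); attach at lengths (67/12, 28/3); label the merged cluster GJLNY
final tree: (((G:8,N:8):15/4,J:47/4):67/12,(L:8,Y:8):28/3)
total length: 749/12

GN,J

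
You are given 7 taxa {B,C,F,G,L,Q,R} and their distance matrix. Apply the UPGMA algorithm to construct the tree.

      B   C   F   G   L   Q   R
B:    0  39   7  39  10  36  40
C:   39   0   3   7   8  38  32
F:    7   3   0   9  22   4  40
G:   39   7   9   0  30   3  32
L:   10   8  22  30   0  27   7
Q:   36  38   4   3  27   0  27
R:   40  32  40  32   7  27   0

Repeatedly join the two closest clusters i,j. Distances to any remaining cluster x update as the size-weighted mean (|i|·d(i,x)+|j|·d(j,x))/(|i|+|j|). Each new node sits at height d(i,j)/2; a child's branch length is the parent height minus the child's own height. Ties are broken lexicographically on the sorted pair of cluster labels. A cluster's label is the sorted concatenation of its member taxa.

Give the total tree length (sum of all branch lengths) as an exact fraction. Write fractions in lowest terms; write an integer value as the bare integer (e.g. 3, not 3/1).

109/2

iteration 1: select C,F (d=3); attach at lengths (3/2, 3/2); label the merged cluster CF
  updated: d(B,CF)=23, d(CF,G)=8, d(CF,L)=15, d(CF,Q)=21, d(CF,R)=36
iteration 2: select G,Q (d=3); attach at lengths (3/2, 3/2); label the merged cluster GQ
  updated: d(B,GQ)=75/2, d(CF,GQ)=29/2, d(GQ,L)=57/2, d(GQ,R)=59/2
iteration 3: select L,R (d=7); attach at lengths (7/2, 7/2); label the merged cluster LR
  updated: d(B,LR)=25, d(CF,LR)=51/2, d(GQ,LR)=29
iteration 4: select CF,GQ (d=29/2); attach at lengths (23/4, 23/4); label the merged cluster CFGQ
  updated: d(B,CFGQ)=121/4, d(CFGQ,LR)=109/4
iteration 5: select B,LR (d=25); attach at lengths (25/2, 9); label the merged cluster BLR
  updated: d(BLR,CFGQ)=113/4
iteration 6: select BLR,CFGQ (d=113/4); attach at lengths (13/8, 55/8); label the merged cluster BCFGLQR
final tree: ((B:25/2,(L:7/2,R:7/2):9):13/8,((C:3/2,F:3/2):23/4,(G:3/2,Q:3/2):23/4):55/8)
total length: 109/2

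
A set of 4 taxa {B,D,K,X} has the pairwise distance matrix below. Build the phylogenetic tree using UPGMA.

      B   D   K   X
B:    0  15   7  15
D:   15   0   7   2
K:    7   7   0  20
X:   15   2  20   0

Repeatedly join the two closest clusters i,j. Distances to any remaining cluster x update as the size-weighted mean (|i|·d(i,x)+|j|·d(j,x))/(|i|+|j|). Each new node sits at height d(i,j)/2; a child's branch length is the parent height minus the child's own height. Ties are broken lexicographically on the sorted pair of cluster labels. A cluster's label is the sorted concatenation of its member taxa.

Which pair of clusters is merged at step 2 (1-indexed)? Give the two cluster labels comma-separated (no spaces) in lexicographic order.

step 1: merge (D,X) at d=2; branch lengths D→1, X→1; new cluster DX
  updated: d(B,DX)=15, d(DX,K)=27/2
step 2: merge (B,K) at d=7; branch lengths B→7/2, K→7/2; new cluster BK
  updated: d(BK,DX)=57/4
step 3: merge (BK,DX) at d=57/4; branch lengths BK→29/8, DX→49/8; new cluster BDKX
final tree: ((B:7/2,K:7/2):29/8,(D:1,X:1):49/8)
total length: 75/4

B,K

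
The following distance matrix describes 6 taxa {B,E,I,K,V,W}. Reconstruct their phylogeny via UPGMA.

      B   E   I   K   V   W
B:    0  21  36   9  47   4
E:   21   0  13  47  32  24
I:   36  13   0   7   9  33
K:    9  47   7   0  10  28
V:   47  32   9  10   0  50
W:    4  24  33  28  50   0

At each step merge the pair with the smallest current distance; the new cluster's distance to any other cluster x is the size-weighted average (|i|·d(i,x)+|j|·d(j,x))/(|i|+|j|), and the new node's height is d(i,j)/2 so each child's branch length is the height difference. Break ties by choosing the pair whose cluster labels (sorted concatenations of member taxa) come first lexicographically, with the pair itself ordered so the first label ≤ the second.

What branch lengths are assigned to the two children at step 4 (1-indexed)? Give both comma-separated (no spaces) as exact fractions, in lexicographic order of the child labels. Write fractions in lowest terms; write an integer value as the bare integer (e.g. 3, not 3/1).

37/4,45/4

iteration 1: select B,W (d=4); attach at lengths (2, 2); label the merged cluster BW
  updated: d(BW,E)=45/2, d(BW,I)=69/2, d(BW,K)=37/2, d(BW,V)=97/2
iteration 2: select I,K (d=7); attach at lengths (7/2, 7/2); label the merged cluster IK
  updated: d(BW,IK)=53/2, d(E,IK)=30, d(IK,V)=19/2
iteration 3: select IK,V (d=19/2); attach at lengths (5/4, 19/4); label the merged cluster IKV
  updated: d(BW,IKV)=203/6, d(E,IKV)=92/3
iteration 4: select BW,E (d=45/2); attach at lengths (37/4, 45/4); label the merged cluster BEW
  updated: d(BEW,IKV)=295/9
iteration 5: select BEW,IKV (d=295/9); attach at lengths (185/36, 419/36); label the merged cluster BEIKVW
final tree: (((B:2,W:2):37/4,E:45/4):185/36,((I:7/2,K:7/2):5/4,V:19/4):419/36)
total length: 977/18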